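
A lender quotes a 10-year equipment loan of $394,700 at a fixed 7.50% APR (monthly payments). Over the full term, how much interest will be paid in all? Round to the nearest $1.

At 7.50% the monthly rate is 0.0062500, so the payment is 394,700 × 0.0062500 / (1 − 1.0062500^−120) = $4,685.16.
Total paid = 120 × $4,685.16 = $562,219.20; interest = $562,219.20 − $394,700 = $167,519.20.

$167,519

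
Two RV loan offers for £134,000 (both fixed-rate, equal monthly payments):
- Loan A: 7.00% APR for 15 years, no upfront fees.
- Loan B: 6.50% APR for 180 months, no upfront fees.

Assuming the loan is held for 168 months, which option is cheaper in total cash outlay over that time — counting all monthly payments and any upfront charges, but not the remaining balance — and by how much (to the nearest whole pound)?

Loan A: at 7.00% the monthly rate is 0.0058333, so the payment is 134,000 × 0.0058333 / (1 − 1.0058333^−180) = £1,204.43.
Loan B: at 6.50% the monthly rate is 0.0054167, so the payment is 134,000 × 0.0054167 / (1 − 1.0054167^−180) = £1,167.28.
Over 168 months: Loan A costs 168 × £1,204.43 = £202,344.24; Loan B costs 168 × £1,167.28 = £196,103.04.
Loan B is cheaper by £202,344.24 − £196,103.04 = £6,241.20.

Loan B by £6,241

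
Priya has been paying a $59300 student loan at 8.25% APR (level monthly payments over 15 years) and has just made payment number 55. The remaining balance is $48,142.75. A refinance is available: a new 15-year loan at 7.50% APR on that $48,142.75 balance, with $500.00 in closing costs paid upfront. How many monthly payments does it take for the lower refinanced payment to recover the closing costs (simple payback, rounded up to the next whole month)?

Current payment = 59,300 × 8.25%/12 / (1 − (1+0.0068750)^−180) = $575.29.
Refinanced payment = 48,142.75 × 0.0062500 / (1 − (1+0.0062500)^−180) = $446.29.
Monthly savings = $575.29 − $446.29 = $129.00.
Break-even = $500.00 / $129.00 = 3.88 → 4 months.

4 months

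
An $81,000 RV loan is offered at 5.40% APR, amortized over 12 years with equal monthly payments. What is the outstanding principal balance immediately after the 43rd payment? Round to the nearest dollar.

$62,022

With monthly rate i = 5.4%/12 = 0.0045000, the balance after k of n payments is P · [(1+i)^n − (1+i)^k] / [(1+i)^n − 1].
(1+0.0045000)^144 = 1.90893665 and (1+0.0045000)^43 = 1.21296276, so the balance is 81,000 × (1.90893665 − 1.21296276) / (1.90893665 − 1) = $62,021.80.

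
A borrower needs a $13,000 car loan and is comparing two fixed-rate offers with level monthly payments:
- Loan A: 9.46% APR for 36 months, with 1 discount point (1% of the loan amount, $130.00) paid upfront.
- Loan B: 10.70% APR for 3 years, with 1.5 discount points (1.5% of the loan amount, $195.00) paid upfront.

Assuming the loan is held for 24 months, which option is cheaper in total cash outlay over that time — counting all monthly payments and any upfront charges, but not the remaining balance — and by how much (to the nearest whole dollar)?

Loan A: at 9.46% the monthly rate is 0.0078833, so the payment is 13,000 × 0.0078833 / (1 − 1.0078833^−36) = $416.19.
Loan B: monthly rate = 10.7%/12 = 0.0089167; payment = 13,000 × 0.0089167 / (1 − (1+0.0089167)^−36) = $423.76.
Over 24 months: Loan A costs 24 × $416.19 + $130.00 = $10,118.56; Loan B costs 24 × $423.76 + $195.00 = $10,365.24.
Loan A is cheaper by $10,365.24 − $10,118.56 = $246.68.

Loan A by $247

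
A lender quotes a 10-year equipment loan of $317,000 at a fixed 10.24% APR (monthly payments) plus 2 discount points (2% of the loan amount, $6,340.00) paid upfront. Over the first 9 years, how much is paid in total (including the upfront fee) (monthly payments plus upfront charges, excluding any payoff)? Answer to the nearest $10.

Monthly rate = 10.24%/12 = 0.0085333; payment = 317,000 × 0.0085333 / (1 − (1+0.0085333)^−120) = $4,231.42.
Total outlay = 108 × $4,231.42 + $6,340.00 = $463,333.36.

$463,330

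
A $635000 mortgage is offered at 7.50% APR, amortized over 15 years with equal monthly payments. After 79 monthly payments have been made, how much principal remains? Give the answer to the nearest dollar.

With monthly rate i = 7.5%/12 = 0.0062500, the balance after k of n payments is P · [(1+i)^n − (1+i)^k] / [(1+i)^n − 1].
(1+0.0062500)^180 = 3.06945173 and (1+0.0062500)^79 = 1.63593324, so the balance is 635,000 × (3.06945173 − 1.63593324) / (3.06945173 − 1) = $439,867.35.

$439,867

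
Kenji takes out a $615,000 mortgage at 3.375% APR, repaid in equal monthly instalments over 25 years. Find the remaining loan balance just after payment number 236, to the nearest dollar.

$177,695

With monthly rate i = 3.375%/12 = 0.0028125, the balance after k of n payments is P · [(1+i)^n − (1+i)^k] / [(1+i)^n − 1].
(1+0.0028125)^300 = 2.32231770 and (1+0.0028125)^236 = 1.94025294, so the balance is 615,000 × (2.32231770 − 1.94025294) / (2.32231770 − 1) = $177,695.44.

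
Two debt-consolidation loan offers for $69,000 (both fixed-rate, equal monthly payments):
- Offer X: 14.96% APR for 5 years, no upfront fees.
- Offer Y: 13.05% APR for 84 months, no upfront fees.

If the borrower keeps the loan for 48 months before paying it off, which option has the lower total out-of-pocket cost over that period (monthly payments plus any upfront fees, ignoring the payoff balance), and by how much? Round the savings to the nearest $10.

Offer X: at 14.96% the monthly rate is 0.0124667, so the payment is 69,000 × 0.0124667 / (1 − 1.0124667^−60) = $1,640.06.
Offer Y: at 13.05% the monthly rate is 0.0108750, so the payment is 69,000 × 0.0108750 / (1 − 1.0108750^−84) = $1,257.12.
Over 48 months: Offer X costs 48 × $1,640.06 = $78,722.88; Offer Y costs 48 × $1,257.12 = $60,341.76.
Offer Y is cheaper by $78,722.88 − $60,341.76 = $18,381.12.

Offer Y by $18,380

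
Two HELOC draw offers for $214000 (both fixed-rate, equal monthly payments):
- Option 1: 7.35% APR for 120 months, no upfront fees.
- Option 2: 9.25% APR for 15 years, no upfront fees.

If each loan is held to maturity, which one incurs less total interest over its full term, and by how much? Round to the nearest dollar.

Option 1: monthly rate = 7.35%/12 = 0.0061250; payment = 214,000 × 0.0061250 / (1 − (1+0.0061250)^−120) = $2,523.50.
Total interest on Option 1 = 120 × $2,523.50 − $214,000 = $88,820.00.
Option 2: at 9.25% the monthly rate is 0.0077083, so the payment is 214,000 × 0.0077083 / (1 − 1.0077083^−180) = $2,202.47.
Total interest on Option 2 = 180 × $2,202.47 − $214,000 = $182,444.60.
Option 1 is lower by $93,624.60.

Option 1 by $93,625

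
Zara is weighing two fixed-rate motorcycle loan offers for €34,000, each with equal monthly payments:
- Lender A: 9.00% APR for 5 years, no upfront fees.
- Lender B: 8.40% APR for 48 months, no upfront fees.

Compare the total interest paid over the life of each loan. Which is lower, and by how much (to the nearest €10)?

Lender A: at 9.00% the monthly rate is 0.0075000, so the payment is 34,000 × 0.0075000 / (1 − 1.0075000^−60) = €705.78.
Total interest on Lender A = 60 × €705.78 − €34,000 = €8,346.80.
Lender B: at 8.40% the monthly rate is 0.0070000, so the payment is 34,000 × 0.0070000 / (1 − 1.0070000^−48) = €836.44.
Total interest on Lender B = 48 × €836.44 − €34,000 = €6,149.12.
Lender B is lower by €2,197.68.

Lender B by €2,200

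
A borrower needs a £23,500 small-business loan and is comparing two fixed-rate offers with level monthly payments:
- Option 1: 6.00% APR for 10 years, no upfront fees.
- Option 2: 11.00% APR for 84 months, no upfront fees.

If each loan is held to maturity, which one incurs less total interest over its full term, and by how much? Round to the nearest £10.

Option 1 by £2,490

Option 1: monthly rate = 6%/12 = 0.0050000; payment = 23,500 × 0.0050000 / (1 − (1+0.0050000)^−120) = £260.90.
Total interest on Option 1 = 120 × £260.90 − £23,500 = £7,808.00.
Option 2: at 11.00% the monthly rate is 0.0091667, so the payment is 23,500 × 0.0091667 / (1 − 1.0091667^−84) = £402.38.
Total interest on Option 2 = 84 × £402.38 − £23,500 = £10,299.92.
Option 1 is lower by £2,491.92.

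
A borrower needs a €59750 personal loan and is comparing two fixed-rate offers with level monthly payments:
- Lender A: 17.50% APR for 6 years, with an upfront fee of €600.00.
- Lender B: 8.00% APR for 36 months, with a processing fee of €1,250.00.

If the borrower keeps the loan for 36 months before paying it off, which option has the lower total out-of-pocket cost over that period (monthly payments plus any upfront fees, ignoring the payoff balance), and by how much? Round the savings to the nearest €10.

Lender A: at 17.50% the monthly rate is 0.0145833, so the payment is 59,750 × 0.0145833 / (1 − 1.0145833^−72) = €1,345.93.
Lender B: at 8.00% the monthly rate is 0.0066667, so the payment is 59,750 × 0.0066667 / (1 − 1.0066667^−36) = €1,872.35.
Over 36 months: Lender A costs 36 × €1,345.93 + €600.00 = €49,053.48; Lender B costs 36 × €1,872.35 + €1,250.00 = €68,654.60.
Lender A is cheaper by €68,654.60 − €49,053.48 = €19,601.12.

Lender A by €19,600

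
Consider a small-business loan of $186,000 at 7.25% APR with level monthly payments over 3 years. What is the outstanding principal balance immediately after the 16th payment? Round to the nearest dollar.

$108,288

With monthly rate i = 7.25%/12 = 0.0060417, the balance after k of n payments is P · [(1+i)^n − (1+i)^k] / [(1+i)^n − 1].
(1+0.0060417)^36 = 1.24215230 and (1+0.0060417)^16 = 1.10117283, so the balance is 186,000 × (1.24215230 − 1.10117283) / (1.24215230 − 1) = $108,287.97.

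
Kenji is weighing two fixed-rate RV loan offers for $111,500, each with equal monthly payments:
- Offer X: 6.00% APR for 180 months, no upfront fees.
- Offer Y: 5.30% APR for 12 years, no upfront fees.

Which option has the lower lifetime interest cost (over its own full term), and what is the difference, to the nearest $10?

Offer Y by $18,430

Offer X: monthly rate = 6%/12 = 0.0050000; payment = 111,500 × 0.0050000 / (1 − (1+0.0050000)^−180) = $940.90.
Total interest on Offer X = 180 × $940.90 − $111,500 = $57,862.00.
Offer Y: at 5.30% the monthly rate is 0.0044167, so the payment is 111,500 × 0.0044167 / (1 − 1.0044167^−144) = $1,048.11.
Total interest on Offer Y = 144 × $1,048.11 − $111,500 = $39,427.84.
Offer Y is lower by $18,434.16.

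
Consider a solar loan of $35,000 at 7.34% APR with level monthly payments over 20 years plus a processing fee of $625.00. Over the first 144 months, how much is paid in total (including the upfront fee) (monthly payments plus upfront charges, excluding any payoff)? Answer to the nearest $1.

$40,735

Monthly rate = 7.34%/12 = 0.0061167; payment = 35,000 × 0.0061167 / (1 − (1+0.0061167)^−240) = $278.54.
Total outlay = 144 × $278.54 + $625.00 = $40,734.76.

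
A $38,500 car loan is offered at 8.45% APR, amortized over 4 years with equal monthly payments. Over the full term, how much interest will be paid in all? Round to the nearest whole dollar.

$7,006

At 8.45% the monthly rate is 0.0070417, so the payment is 38,500 × 0.0070417 / (1 − 1.0070417^−48) = $948.05.
Total paid = 48 × $948.05 = $45,506.40; interest = $45,506.40 − $38,500 = $7,006.40.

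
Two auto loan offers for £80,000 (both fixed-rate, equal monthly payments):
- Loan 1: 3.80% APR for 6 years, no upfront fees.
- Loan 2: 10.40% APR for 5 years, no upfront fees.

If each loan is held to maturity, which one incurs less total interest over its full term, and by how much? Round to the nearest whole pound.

Loan 1: at 3.80% the monthly rate is 0.0031667, so the payment is 80,000 × 0.0031667 / (1 − 1.0031667^−72) = £1,244.34.
Total interest on Loan 1 = 72 × £1,244.34 − £80,000 = £9,592.48.
Loan 2: monthly rate = 10.4%/12 = 0.0086667; payment = 80,000 × 0.0086667 / (1 − (1+0.0086667)^−60) = £1,715.55.
Total interest on Loan 2 = 60 × £1,715.55 − £80,000 = £22,933.00.
Loan 1 is lower by £13,340.52.

Loan 1 by £13,341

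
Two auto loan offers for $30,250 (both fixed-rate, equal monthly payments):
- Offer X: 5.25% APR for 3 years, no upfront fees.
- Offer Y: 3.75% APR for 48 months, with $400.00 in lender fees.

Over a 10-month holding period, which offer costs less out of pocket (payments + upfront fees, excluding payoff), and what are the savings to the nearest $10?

Offer Y by $1,900

Offer X: monthly rate = 5.25%/12 = 0.0043750; payment = 30,250 × 0.0043750 / (1 − (1+0.0043750)^−36) = $910.02.
Offer Y: monthly rate = 3.75%/12 = 0.0031250; payment = 30,250 × 0.0031250 / (1 − (1+0.0031250)^−48) = $679.64.
Over 10 months: Offer X costs 10 × $910.02 = $9,100.20; Offer Y costs 10 × $679.64 + $400.00 = $7,196.40.
Offer Y is cheaper by $9,100.20 − $7,196.40 = $1,903.80.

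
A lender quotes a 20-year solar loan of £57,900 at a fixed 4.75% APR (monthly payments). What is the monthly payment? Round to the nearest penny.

Monthly rate = 4.75%/12 = 0.0039583; payment = 57,900 × 0.0039583 / (1 − (1+0.0039583)^−240) = £374.16.

£374.16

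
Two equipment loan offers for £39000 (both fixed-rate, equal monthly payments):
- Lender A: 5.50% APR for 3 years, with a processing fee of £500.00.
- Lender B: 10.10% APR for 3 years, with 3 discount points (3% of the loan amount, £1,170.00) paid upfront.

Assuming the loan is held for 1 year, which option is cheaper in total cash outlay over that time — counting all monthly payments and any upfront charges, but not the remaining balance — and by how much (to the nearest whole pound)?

Lender A: monthly rate = 5.5%/12 = 0.0045833; payment = 39,000 × 0.0045833 / (1 − (1+0.0045833)^−36) = £1,177.64.
Lender B: at 10.10% the monthly rate is 0.0084167, so the payment is 39,000 × 0.0084167 / (1 − 1.0084167^−36) = £1,260.25.
Over 12 months: Lender A costs 12 × £1,177.64 + £500.00 = £14,631.68; Lender B costs 12 × £1,260.25 + £1,170.00 = £16,293.00.
Lender A is cheaper by £16,293.00 − £14,631.68 = £1,661.32.

Lender A by £1,661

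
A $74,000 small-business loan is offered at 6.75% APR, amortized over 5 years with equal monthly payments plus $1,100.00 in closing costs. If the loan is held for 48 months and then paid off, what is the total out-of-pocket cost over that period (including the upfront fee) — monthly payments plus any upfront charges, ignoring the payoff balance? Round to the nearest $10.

At 6.75% the monthly rate is 0.0056250, so the payment is 74,000 × 0.0056250 / (1 − 1.0056250^−60) = $1,456.58.
Total outlay = 48 × $1,456.58 + $1,100.00 = $71,015.84.

$71,020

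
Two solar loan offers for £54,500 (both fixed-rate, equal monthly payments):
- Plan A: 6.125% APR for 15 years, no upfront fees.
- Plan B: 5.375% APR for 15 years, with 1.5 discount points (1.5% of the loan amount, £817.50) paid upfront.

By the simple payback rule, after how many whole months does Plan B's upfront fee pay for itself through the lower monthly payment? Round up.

Plan A: monthly rate = 6.125%/12 = 0.0051042; payment = 54,500 × 0.0051042 / (1 − (1+0.0051042)^−180) = £463.59.
Plan B: at 5.375% the monthly rate is 0.0044792, so the payment is 54,500 × 0.0044792 / (1 − 1.0044792^−180) = £441.70.
Monthly savings = £463.59 − £441.70 = £21.89.
Break-even = £817.50 / £21.89 = 37.35 → 38 months.

38 months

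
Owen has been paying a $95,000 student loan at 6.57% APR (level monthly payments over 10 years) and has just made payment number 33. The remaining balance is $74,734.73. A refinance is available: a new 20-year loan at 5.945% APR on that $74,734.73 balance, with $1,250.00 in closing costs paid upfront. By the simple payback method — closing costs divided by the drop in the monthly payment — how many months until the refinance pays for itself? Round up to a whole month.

Current payment = 95,000 × 6.57%/12 / (1 − (1+0.0054750)^−120) = $1,082.09.
Refinanced payment = 74,734.73 × 0.0049542 / (1 − (1+0.0049542)^−240) = $533.05.
Monthly savings = $1,082.09 − $533.05 = $549.04.
Break-even = $1,250.00 / $549.04 = 2.28 → 3 months.

3 months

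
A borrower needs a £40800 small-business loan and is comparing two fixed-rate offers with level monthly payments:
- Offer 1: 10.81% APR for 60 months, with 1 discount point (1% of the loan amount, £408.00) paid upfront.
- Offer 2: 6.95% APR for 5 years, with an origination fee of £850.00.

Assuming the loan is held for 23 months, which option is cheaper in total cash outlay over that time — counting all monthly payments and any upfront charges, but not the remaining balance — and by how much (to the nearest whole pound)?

Offer 1: monthly rate = 10.81%/12 = 0.0090083; payment = 40,800 × 0.0090083 / (1 − (1+0.0090083)^−60) = £883.23.
Offer 2: monthly rate = 6.95%/12 = 0.0057917; payment = 40,800 × 0.0057917 / (1 − (1+0.0057917)^−60) = £806.93.
Over 23 months: Offer 1 costs 23 × £883.23 + £408.00 = £20,722.29; Offer 2 costs 23 × £806.93 + £850.00 = £19,409.39.
Offer 2 is cheaper by £20,722.29 − £19,409.39 = £1,312.90.

Offer 2 by £1,313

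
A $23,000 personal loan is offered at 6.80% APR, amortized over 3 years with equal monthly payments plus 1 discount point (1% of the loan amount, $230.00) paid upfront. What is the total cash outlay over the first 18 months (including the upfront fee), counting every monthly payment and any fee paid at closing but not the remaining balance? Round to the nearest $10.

At 6.80% the monthly rate is 0.0056667, so the payment is 23,000 × 0.0056667 / (1 − 1.0056667^−36) = $708.07.
Total outlay = 18 × $708.07 + $230.00 = $12,975.26.

$12,980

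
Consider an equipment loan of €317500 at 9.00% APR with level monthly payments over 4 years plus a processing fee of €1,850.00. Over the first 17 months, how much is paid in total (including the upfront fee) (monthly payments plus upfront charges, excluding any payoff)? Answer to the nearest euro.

€136,167

At 9.00% the monthly rate is 0.0075000, so the payment is 317,500 × 0.0075000 / (1 − 1.0075000^−48) = €7,901.00.
Total outlay = 17 × €7,901.00 + €1,850.00 = €136,167.00.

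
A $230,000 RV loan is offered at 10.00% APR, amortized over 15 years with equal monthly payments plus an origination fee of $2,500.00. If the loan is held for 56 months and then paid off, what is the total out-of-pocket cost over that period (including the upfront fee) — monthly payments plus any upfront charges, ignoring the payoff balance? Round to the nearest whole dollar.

$140,909

At 10.00% the monthly rate is 0.0083333, so the payment is 230,000 × 0.0083333 / (1 − 1.0083333^−180) = $2,471.59.
Total outlay = 56 × $2,471.59 + $2,500.00 = $140,909.04.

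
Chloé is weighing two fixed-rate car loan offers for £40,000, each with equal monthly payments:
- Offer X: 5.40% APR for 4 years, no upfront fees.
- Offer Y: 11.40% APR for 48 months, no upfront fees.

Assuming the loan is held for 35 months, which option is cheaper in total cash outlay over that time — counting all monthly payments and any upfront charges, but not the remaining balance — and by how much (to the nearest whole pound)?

Offer X: monthly rate = 5.4%/12 = 0.0045000; payment = 40,000 × 0.0045000 / (1 − (1+0.0045000)^−48) = £928.44.
Offer Y: monthly rate = 11.4%/12 = 0.0095000; payment = 40,000 × 0.0095000 / (1 − (1+0.0095000)^−48) = £1,041.61.
Over 35 months: Offer X costs 35 × £928.44 = £32,495.40; Offer Y costs 35 × £1,041.61 = £36,456.35.
Offer X is cheaper by £36,456.35 − £32,495.40 = £3,960.95.

Offer X by £3,961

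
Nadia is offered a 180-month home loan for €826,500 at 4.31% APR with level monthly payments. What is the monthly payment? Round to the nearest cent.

€6,242.71

At 4.31% the monthly rate is 0.0035917, so the payment is 826,500 × 0.0035917 / (1 − 1.0035917^−180) = €6,242.71.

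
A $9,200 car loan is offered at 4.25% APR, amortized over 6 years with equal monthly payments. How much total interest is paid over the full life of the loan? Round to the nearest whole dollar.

$1,239

Monthly rate = 4.25%/12 = 0.0035417; payment = 9,200 × 0.0035417 / (1 − (1+0.0035417)^−72) = $144.99.
Total paid = 72 × $144.99 = $10,439.28; interest = $10,439.28 − $9,200 = $1,239.28.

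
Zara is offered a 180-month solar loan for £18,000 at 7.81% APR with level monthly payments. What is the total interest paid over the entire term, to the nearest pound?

At 7.81% the monthly rate is 0.0065083, so the payment is 18,000 × 0.0065083 / (1 − 1.0065083^−180) = £170.05.
Total paid = 180 × £170.05 = £30,609.00; interest = £30,609.00 − £18,000 = £12,609.00.

£12,609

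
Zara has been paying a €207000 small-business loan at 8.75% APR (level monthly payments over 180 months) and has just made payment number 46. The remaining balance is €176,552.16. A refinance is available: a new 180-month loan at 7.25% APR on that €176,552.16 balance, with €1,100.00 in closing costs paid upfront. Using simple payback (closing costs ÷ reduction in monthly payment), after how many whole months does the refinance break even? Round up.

Current payment = 207,000 × 8.75%/12 / (1 − (1+0.0072917)^−180) = €2,068.86.
Refinanced payment = 176,552.16 × 0.0060417 / (1 − (1+0.0060417)^−180) = €1,611.68.
Monthly savings = €2,068.86 − €1,611.68 = €457.18.
Break-even = €1,100.00 / €457.18 = 2.41 → 3 months.

3 months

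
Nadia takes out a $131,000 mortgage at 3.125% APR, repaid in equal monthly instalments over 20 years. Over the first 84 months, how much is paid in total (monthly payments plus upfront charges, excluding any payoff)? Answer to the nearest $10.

Monthly rate = 3.125%/12 = 0.0026042; payment = 131,000 × 0.0026042 / (1 − (1+0.0026042)^−240) = $734.75.
Total outlay = 84 × $734.75 = $61,719.00.

$61,720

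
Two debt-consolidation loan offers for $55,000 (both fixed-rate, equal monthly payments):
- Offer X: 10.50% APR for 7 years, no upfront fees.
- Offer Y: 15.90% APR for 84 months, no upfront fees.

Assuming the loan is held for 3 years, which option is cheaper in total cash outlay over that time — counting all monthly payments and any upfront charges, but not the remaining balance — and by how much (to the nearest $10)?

Offer X: monthly rate = 10.5%/12 = 0.0087500; payment = 55,000 × 0.0087500 / (1 − (1+0.0087500)^−84) = $927.34.
Offer Y: monthly rate = 15.9%/12 = 0.0132500; payment = 55,000 × 0.0132500 / (1 − (1+0.0132500)^−84) = $1,089.28.
Over 36 months: Offer X costs 36 × $927.34 = $33,384.24; Offer Y costs 36 × $1,089.28 = $39,214.08.
Offer X is cheaper by $39,214.08 − $33,384.24 = $5,829.84.

Offer X by $5,830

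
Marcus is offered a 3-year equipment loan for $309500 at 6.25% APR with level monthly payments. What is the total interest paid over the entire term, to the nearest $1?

At 6.25% the monthly rate is 0.0052083, so the payment is 309,500 × 0.0052083 / (1 − 1.0052083^−36) = $9,450.69.
Total paid = 36 × $9,450.69 = $340,224.84; interest = $340,224.84 − $309,500 = $30,724.84.

$30,725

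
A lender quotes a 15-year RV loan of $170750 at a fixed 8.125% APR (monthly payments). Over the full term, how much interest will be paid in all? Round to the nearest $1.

$125,192

At 8.125% the monthly rate is 0.0067708, so the payment is 170,750 × 0.0067708 / (1 − 1.0067708^−180) = $1,644.12.
Total paid = 180 × $1,644.12 = $295,941.60; interest = $295,941.60 − $170,750 = $125,191.60.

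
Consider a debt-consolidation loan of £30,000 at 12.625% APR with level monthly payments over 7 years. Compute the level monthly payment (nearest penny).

£539.66

Monthly rate = 12.625%/12 = 0.0105208; payment = 30,000 × 0.0105208 / (1 − (1+0.0105208)^−84) = £539.66.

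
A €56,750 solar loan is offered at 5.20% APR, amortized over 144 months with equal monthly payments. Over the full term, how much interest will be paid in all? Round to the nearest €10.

At 5.20% the monthly rate is 0.0043333, so the payment is 56,750 × 0.0043333 / (1 − 1.0043333^−144) = €530.59.
Total paid = 144 × €530.59 = €76,404.96; interest = €76,404.96 − €56,750 = €19,654.96.

€19,650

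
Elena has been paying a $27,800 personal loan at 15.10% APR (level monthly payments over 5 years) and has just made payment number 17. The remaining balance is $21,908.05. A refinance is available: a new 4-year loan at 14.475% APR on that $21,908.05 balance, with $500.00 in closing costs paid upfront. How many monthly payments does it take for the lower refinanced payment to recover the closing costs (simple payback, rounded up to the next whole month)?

Current payment = 27,800 × 15.1%/12 / (1 − (1+0.0125833)^−60) = $662.82.
Refinanced payment = 21,908.05 × 0.0120625 / (1 − (1+0.0120625)^−48) = $603.90.
Monthly savings = $662.82 − $603.90 = $58.92.
Break-even = $500.00 / $58.92 = 8.49 → 9 months.

9 months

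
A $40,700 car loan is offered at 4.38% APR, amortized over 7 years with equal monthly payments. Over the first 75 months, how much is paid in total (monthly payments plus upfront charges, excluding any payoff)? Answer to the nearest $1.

At 4.38% the monthly rate is 0.0036500, so the payment is 40,700 × 0.0036500 / (1 − 1.0036500^−84) = $563.47.
Total outlay = 75 × $563.47 = $42,260.25.

$42,260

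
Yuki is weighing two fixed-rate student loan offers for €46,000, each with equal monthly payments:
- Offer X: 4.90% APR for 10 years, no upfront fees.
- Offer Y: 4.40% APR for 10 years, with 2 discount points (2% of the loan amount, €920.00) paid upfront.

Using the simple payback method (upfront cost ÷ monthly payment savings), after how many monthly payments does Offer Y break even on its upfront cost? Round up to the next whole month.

83 months

Offer X: monthly rate = 4.9%/12 = 0.0040833; payment = 46,000 × 0.0040833 / (1 − (1+0.0040833)^−120) = €485.66.
Offer Y: monthly rate = 4.4%/12 = 0.0036667; payment = 46,000 × 0.0036667 / (1 − (1+0.0036667)^−120) = €474.52.
Monthly savings = €485.66 − €474.52 = €11.14.
Break-even = €920.00 / €11.14 = 82.59 → 83 months.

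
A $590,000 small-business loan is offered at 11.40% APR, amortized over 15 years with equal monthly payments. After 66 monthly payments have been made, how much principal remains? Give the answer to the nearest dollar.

$476,006

With monthly rate i = 11.4%/12 = 0.0095000, the balance after k of n payments is P · [(1+i)^n − (1+i)^k] / [(1+i)^n − 1].
(1+0.0095000)^180 = 5.48451452 and (1+0.0095000)^66 = 1.86645420, so the balance is 590,000 × (5.48451452 − 1.86645420) / (5.48451452 − 1) = $476,005.95.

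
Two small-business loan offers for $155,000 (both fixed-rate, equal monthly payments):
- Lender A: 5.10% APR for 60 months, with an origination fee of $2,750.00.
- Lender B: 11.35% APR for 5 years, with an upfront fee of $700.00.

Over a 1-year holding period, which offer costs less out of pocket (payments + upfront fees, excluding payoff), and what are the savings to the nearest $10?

Lender A by $3,530

Lender A: at 5.10% the monthly rate is 0.0042500, so the payment is 155,000 × 0.0042500 / (1 − 1.0042500^−60) = $2,932.15.
Lender B: at 11.35% the monthly rate is 0.0094583, so the payment is 155,000 × 0.0094583 / (1 − 1.0094583^−60) = $3,397.19.
Over 12 months: Lender A costs 12 × $2,932.15 + $2,750.00 = $37,935.80; Lender B costs 12 × $3,397.19 + $700.00 = $41,466.28.
Lender A is cheaper by $41,466.28 − $37,935.80 = $3,530.48.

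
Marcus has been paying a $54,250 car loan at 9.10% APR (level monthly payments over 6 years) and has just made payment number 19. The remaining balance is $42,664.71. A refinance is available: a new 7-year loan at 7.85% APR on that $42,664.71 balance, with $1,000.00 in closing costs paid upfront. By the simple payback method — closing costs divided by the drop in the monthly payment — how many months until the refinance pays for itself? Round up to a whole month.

Current payment = 54,250 × 9.1%/12 / (1 − (1+0.0075833)^−72) = $980.58.
Refinanced payment = 42,664.71 × 0.0065417 / (1 − (1+0.0065417)^−84) = $661.80.
Monthly savings = $980.58 − $661.80 = $318.78.
Break-even = $1,000.00 / $318.78 = 3.14 → 4 months.

4 months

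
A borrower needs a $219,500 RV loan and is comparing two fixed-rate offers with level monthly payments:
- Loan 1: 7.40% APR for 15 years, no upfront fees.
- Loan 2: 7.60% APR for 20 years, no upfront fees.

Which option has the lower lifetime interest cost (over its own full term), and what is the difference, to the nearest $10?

Loan 1: monthly rate = 7.4%/12 = 0.0061667; payment = 219,500 × 0.0061667 / (1 − (1+0.0061667)^−180) = $2,022.34.
Total interest on Loan 1 = 180 × $2,022.34 − $219,500 = $144,521.20.
Loan 2: monthly rate = 7.6%/12 = 0.0063333; payment = 219,500 × 0.0063333 / (1 − (1+0.0063333)^−240) = $1,781.72.
Total interest on Loan 2 = 240 × $1,781.72 − $219,500 = $208,112.80.
Loan 1 is lower by $63,591.60.

Loan 1 by $63,590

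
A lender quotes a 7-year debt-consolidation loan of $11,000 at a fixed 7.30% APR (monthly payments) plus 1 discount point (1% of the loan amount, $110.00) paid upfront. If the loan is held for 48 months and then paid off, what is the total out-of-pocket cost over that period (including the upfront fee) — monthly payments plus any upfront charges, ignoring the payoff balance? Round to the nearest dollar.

At 7.30% the monthly rate is 0.0060833, so the payment is 11,000 × 0.0060833 / (1 − 1.0060833^−84) = $167.64.
Total outlay = 48 × $167.64 + $110.00 = $8,156.72.

$8,157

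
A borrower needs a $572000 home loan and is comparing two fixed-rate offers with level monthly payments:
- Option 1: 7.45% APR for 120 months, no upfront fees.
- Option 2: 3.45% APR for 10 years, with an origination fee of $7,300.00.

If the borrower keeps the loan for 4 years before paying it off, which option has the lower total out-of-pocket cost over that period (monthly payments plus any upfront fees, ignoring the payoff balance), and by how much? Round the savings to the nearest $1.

Option 1: monthly rate = 7.45%/12 = 0.0062083; payment = 572,000 × 0.0062083 / (1 − (1+0.0062083)^−120) = $6,774.82.
Option 2: monthly rate = 3.45%/12 = 0.0028750; payment = 572,000 × 0.0028750 / (1 − (1+0.0028750)^−120) = $5,642.88.
Over 48 months: Option 1 costs 48 × $6,774.82 = $325,191.36; Option 2 costs 48 × $5,642.88 + $7,300.00 = $278,158.24.
Option 2 is cheaper by $325,191.36 − $278,158.24 = $47,033.12.

Option 2 by $47,033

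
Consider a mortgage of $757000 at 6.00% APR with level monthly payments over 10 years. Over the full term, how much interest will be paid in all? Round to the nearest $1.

$251,510

Monthly rate = 6%/12 = 0.0050000; payment = 757,000 × 0.0050000 / (1 − (1+0.0050000)^−120) = $8,404.25.
Total paid = 120 × $8,404.25 = $1,008,510.00; interest = $1,008,510.00 − $757,000 = $251,510.00.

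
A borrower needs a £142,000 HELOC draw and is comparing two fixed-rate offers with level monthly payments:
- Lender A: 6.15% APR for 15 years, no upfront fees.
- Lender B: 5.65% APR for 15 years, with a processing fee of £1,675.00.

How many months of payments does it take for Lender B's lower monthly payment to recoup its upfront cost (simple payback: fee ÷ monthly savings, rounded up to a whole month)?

44 months

Lender A: monthly rate = 6.15%/12 = 0.0051250; payment = 142,000 × 0.0051250 / (1 − (1+0.0051250)^−180) = £1,209.81.
Lender B: at 5.65% the monthly rate is 0.0047083, so the payment is 142,000 × 0.0047083 / (1 − 1.0047083^−180) = £1,171.59.
Monthly savings = £1,209.81 − £1,171.59 = £38.22.
Break-even = £1,675.00 / £38.22 = 43.83 → 44 months.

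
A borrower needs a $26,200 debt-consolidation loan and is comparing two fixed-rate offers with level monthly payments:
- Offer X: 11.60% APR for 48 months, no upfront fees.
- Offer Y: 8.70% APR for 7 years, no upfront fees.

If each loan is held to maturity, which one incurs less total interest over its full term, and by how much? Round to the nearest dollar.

Offer X: monthly rate = 11.6%/12 = 0.0096667; payment = 26,200 × 0.0096667 / (1 − (1+0.0096667)^−48) = $684.81.
Total interest on Offer X = 48 × $684.81 − $26,200 = $6,670.88.
Offer Y: at 8.70% the monthly rate is 0.0072500, so the payment is 26,200 × 0.0072500 / (1 − 1.0072500^−84) = $417.56.
Total interest on Offer Y = 84 × $417.56 − $26,200 = $8,875.04.
Offer X is lower by $2,204.16.

Offer X by $2,204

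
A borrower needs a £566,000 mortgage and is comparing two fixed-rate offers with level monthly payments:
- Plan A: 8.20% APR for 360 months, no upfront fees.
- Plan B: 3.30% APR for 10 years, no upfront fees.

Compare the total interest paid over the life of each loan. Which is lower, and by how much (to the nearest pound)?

Plan B by £858,336

Plan A: monthly rate = 8.2%/12 = 0.0068333; payment = 566,000 × 0.0068333 / (1 − (1+0.0068333)^−360) = £4,232.29.
Total interest on Plan A = 360 × £4,232.29 − £566,000 = £957,624.40.
Plan B: monthly rate = 3.3%/12 = 0.0027500; payment = 566,000 × 0.0027500 / (1 − (1+0.0027500)^−120) = £5,544.07.
Total interest on Plan B = 120 × £5,544.07 − £566,000 = £99,288.40.
Plan B is lower by £858,336.00.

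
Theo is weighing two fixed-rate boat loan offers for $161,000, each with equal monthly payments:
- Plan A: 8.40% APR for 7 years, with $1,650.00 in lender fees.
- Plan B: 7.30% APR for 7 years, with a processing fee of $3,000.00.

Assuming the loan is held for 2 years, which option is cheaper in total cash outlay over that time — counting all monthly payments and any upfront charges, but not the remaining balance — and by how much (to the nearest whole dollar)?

Plan B by $762

Plan A: monthly rate = 8.4%/12 = 0.0070000; payment = 161,000 × 0.0070000 / (1 − (1+0.0070000)^−84) = $2,541.59.
Plan B: monthly rate = 7.3%/12 = 0.0060833; payment = 161,000 × 0.0060833 / (1 − (1+0.0060833)^−84) = $2,453.60.
Over 24 months: Plan A costs 24 × $2,541.59 + $1,650.00 = $62,648.16; Plan B costs 24 × $2,453.60 + $3,000.00 = $61,886.40.
Plan B is cheaper by $62,648.16 − $61,886.40 = $761.76.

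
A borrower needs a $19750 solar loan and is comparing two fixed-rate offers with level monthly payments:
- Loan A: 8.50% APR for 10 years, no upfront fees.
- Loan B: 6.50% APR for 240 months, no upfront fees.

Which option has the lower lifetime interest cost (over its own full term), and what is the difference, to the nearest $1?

Loan A by $5,956

Loan A: at 8.50% the monthly rate is 0.0070833, so the payment is 19,750 × 0.0070833 / (1 − 1.0070833^−120) = $244.87.
Total interest on Loan A = 120 × $244.87 − $19,750 = $9,634.40.
Loan B: monthly rate = 6.5%/12 = 0.0054167; payment = 19,750 × 0.0054167 / (1 − (1+0.0054167)^−240) = $147.25.
Total interest on Loan B = 240 × $147.25 − $19,750 = $15,590.00.
Loan A is lower by $5,955.60.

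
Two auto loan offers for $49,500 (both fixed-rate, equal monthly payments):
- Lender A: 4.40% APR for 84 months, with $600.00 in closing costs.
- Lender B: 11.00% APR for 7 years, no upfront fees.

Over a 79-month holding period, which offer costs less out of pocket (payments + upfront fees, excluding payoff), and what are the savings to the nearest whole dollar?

Lender A by $12,182

Lender A: at 4.40% the monthly rate is 0.0036667, so the payment is 49,500 × 0.0036667 / (1 − 1.0036667^−84) = $685.76.
Lender B: monthly rate = 11%/12 = 0.0091667; payment = 49,500 × 0.0091667 / (1 − (1+0.0091667)^−84) = $847.56.
Over 79 months: Lender A costs 79 × $685.76 + $600.00 = $54,775.04; Lender B costs 79 × $847.56 = $66,957.24.
Lender A is cheaper by $66,957.24 − $54,775.04 = $12,182.20.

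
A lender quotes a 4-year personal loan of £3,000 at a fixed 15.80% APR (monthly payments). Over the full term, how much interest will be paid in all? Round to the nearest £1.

At 15.80% the monthly rate is 0.0131667, so the payment is 3,000 × 0.0131667 / (1 − 1.0131667^−48) = £84.71.
Total paid = 48 × £84.71 = £4,066.08; interest = £4,066.08 − £3,000 = £1,066.08.

£1,066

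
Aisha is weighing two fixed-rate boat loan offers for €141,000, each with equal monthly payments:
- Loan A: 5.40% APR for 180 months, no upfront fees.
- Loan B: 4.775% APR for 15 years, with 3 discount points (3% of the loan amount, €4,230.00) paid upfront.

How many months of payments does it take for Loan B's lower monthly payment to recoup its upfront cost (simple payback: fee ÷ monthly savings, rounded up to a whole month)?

Loan A: monthly rate = 5.4%/12 = 0.0045000; payment = 141,000 × 0.0045000 / (1 − (1+0.0045000)^−180) = €1,144.62.
Loan B: at 4.775% the monthly rate is 0.0039792, so the payment is 141,000 × 0.0039792 / (1 − 1.0039792^−180) = €1,098.56.
Monthly savings = €1,144.62 − €1,098.56 = €46.06.
Break-even = €4,230.00 / €46.06 = 91.84 → 92 months.

92 months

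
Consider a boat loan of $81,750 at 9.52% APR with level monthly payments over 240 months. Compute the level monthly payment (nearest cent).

$763.09

At 9.52% the monthly rate is 0.0079333, so the payment is 81,750 × 0.0079333 / (1 − 1.0079333^−240) = $763.09.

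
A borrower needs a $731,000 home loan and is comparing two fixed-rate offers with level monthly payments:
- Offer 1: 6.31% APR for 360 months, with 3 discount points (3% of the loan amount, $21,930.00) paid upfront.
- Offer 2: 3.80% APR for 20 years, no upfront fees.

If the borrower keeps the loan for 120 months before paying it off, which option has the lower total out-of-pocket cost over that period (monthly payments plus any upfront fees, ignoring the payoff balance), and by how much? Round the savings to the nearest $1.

Offer 1: at 6.31% the monthly rate is 0.0052583, so the payment is 731,000 × 0.0052583 / (1 − 1.0052583^−360) = $4,529.46.
Offer 2: monthly rate = 3.8%/12 = 0.0031667; payment = 731,000 × 0.0031667 / (1 − (1+0.0031667)^−240) = $4,353.06.
Over 120 months: Offer 1 costs 120 × $4,529.46 + $21,930.00 = $565,465.20; Offer 2 costs 120 × $4,353.06 = $522,367.20.
Offer 2 is cheaper by $565,465.20 − $522,367.20 = $43,098.00.

Offer 2 by $43,098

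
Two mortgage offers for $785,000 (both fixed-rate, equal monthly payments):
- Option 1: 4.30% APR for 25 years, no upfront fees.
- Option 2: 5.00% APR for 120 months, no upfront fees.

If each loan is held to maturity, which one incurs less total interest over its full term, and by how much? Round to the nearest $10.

Option 1: monthly rate = 4.3%/12 = 0.0035833; payment = 785,000 × 0.0035833 / (1 − (1+0.0035833)^−300) = $4,274.65.
Total interest on Option 1 = 300 × $4,274.65 − $785,000 = $497,395.00.
Option 2: monthly rate = 5%/12 = 0.0041667; payment = 785,000 × 0.0041667 / (1 − (1+0.0041667)^−120) = $8,326.14.
Total interest on Option 2 = 120 × $8,326.14 − $785,000 = $214,136.80.
Option 2 is lower by $283,258.20.

Option 2 by $283,260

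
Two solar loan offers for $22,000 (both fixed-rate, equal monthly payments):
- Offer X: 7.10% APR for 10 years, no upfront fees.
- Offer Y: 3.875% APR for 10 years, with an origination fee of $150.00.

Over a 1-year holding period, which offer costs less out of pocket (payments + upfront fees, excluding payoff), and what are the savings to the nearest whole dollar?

Offer Y by $272

Offer X: monthly rate = 7.1%/12 = 0.0059167; payment = 22,000 × 0.0059167 / (1 − (1+0.0059167)^−120) = $256.57.
Offer Y: monthly rate = 3.875%/12 = 0.0032292; payment = 22,000 × 0.0032292 / (1 − (1+0.0032292)^−120) = $221.43.
Over 12 months: Offer X costs 12 × $256.57 = $3,078.84; Offer Y costs 12 × $221.43 + $150.00 = $2,807.16.
Offer Y is cheaper by $3,078.84 − $2,807.16 = $271.68.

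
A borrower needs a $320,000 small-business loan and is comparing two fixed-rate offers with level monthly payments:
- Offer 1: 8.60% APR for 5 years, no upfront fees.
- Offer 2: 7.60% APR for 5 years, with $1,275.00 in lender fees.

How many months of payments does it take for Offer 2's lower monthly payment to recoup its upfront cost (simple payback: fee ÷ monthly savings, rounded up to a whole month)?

9 months

Offer 1: at 8.60% the monthly rate is 0.0071667, so the payment is 320,000 × 0.0071667 / (1 − 1.0071667^−60) = $6,580.72.
Offer 2: monthly rate = 7.6%/12 = 0.0063333; payment = 320,000 × 0.0063333 / (1 − (1+0.0063333)^−60) = $6,427.36.
Monthly savings = $6,580.72 − $6,427.36 = $153.36.
Break-even = $1,275.00 / $153.36 = 8.31 → 9 months.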